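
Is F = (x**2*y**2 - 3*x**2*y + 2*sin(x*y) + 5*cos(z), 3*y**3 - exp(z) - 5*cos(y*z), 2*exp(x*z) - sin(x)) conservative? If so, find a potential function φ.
No, ∇×F = (-5*y*sin(y*z) + exp(z), -2*z*exp(x*z) - 5*sin(z) + cos(x), x*(-2*x*y + 3*x - 2*cos(x*y))) ≠ 0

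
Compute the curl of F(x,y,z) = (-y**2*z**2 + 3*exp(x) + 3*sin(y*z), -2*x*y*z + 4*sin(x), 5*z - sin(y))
(2*x*y - cos(y), y*(-2*y*z + 3*cos(y*z)), 2*y*z**2 - 2*y*z - 3*z*cos(y*z) + 4*cos(x))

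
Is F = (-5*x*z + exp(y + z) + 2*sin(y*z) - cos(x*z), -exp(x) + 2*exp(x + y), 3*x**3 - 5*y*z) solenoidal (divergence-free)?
No, ∇·F = -5*y + z*sin(x*z) - 5*z + 2*exp(x + y)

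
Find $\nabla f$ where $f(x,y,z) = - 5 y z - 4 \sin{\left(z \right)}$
(0, -5*z, -5*y - 4*cos(z))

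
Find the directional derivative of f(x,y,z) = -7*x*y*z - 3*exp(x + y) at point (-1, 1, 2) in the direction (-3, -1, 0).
4*sqrt(10)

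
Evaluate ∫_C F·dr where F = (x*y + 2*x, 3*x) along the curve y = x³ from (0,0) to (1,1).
69/20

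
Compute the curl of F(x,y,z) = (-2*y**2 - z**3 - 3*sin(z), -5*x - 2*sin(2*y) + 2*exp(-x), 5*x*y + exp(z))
(5*x, -5*y - 3*z**2 - 3*cos(z), 4*y - 5 - 2*exp(-x))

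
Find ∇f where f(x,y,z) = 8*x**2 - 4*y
(16*x, -4, 0)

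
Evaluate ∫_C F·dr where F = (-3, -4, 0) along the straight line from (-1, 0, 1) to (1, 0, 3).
-6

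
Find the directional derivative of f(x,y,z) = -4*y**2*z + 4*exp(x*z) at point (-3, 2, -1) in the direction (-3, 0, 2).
4*sqrt(13)*(-3*exp(3) - 8)/13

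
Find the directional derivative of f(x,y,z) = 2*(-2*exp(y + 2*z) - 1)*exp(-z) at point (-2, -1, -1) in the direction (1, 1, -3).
2*sqrt(11)*(4 - 3*exp(3))*exp(-2)/11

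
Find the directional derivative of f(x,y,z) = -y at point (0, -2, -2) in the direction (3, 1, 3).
-sqrt(19)/19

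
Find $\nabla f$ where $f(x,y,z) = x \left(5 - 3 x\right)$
(5 - 6*x, 0, 0)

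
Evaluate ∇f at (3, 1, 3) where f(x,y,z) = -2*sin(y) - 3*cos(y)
(0, -2*cos(1) + 3*sin(1), 0)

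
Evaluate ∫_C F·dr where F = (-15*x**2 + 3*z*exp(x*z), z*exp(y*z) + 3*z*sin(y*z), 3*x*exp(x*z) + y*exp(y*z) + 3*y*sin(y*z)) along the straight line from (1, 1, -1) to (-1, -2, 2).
-4*exp(-1) + exp(-4) + 3*exp(-2) + 3*cos(1) - 3*cos(4) + 10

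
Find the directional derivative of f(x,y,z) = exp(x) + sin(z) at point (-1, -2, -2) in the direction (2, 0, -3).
sqrt(13)*(2 - 3*E*cos(2))*exp(-1)/13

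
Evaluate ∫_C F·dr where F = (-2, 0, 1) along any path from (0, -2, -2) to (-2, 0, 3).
9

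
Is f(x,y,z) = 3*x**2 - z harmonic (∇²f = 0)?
No, ∇²f = 6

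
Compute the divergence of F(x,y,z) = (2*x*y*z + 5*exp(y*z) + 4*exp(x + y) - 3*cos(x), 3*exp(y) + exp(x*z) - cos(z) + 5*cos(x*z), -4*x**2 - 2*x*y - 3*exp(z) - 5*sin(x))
2*y*z + 3*exp(y) - 3*exp(z) + 4*exp(x + y) + 3*sin(x)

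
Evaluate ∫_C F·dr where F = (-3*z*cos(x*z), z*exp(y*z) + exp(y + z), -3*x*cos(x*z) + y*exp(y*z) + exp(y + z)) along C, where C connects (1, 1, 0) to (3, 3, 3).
-E - 3*sin(9) - 1 + exp(6) + exp(9)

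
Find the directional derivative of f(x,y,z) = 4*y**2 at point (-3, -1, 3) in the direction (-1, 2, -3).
-8*sqrt(14)/7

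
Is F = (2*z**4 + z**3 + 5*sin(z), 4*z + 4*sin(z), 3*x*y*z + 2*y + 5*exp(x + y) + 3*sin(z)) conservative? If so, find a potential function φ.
No, ∇×F = (3*x*z + 5*exp(x + y) - 4*cos(z) - 2, -3*y*z + 8*z**3 + 3*z**2 - 5*exp(x + y) + 5*cos(z), 0) ≠ 0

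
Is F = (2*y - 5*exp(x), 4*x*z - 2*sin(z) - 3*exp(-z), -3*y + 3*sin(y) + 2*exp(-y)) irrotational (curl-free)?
No, ∇×F = (-4*x + 3*cos(y) + 2*cos(z) - 3 - 3*exp(-z) - 2*exp(-y), 0, 4*z - 2)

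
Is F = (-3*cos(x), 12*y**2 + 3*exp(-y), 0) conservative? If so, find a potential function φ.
Yes, F is conservative. φ = 4*y**3 - 3*sin(x) - 3*exp(-y)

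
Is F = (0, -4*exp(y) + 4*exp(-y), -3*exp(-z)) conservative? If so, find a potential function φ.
Yes, F is conservative. φ = -4*exp(y) + 3*exp(-z) - 4*exp(-y)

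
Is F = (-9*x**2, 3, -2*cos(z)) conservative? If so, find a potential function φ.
Yes, F is conservative. φ = -3*x**3 + 3*y - 2*sin(z)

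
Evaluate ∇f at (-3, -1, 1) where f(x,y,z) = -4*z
(0, 0, -4)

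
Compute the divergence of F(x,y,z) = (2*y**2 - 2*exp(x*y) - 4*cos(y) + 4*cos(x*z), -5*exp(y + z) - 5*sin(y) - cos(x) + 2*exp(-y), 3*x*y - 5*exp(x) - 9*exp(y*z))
-2*y*exp(x*y) - 9*y*exp(y*z) - 4*z*sin(x*z) - 5*exp(y + z) - 5*cos(y) - 2*exp(-y)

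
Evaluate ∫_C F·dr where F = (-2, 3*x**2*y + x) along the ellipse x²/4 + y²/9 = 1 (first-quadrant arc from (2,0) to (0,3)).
3*pi/2 + 31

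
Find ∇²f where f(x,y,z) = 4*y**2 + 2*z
8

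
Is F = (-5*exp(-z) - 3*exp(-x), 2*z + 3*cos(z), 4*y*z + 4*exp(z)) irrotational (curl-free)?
No, ∇×F = (4*z + 3*sin(z) - 2, 5*exp(-z), 0)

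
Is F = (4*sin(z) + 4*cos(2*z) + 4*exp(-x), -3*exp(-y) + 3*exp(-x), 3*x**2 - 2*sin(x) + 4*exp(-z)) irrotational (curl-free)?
No, ∇×F = (0, -6*x - 8*sin(2*z) + 2*cos(x) + 4*cos(z), -3*exp(-x))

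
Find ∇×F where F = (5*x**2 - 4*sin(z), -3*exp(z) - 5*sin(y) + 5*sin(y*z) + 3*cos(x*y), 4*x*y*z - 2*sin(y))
(4*x*z - 5*y*cos(y*z) + 3*exp(z) - 2*cos(y), -4*y*z - 4*cos(z), -3*y*sin(x*y))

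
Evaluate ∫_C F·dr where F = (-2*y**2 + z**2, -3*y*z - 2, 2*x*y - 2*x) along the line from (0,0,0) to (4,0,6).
24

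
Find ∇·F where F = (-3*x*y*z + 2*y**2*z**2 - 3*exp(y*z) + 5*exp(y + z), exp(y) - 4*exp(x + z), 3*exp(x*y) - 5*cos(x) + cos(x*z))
-x*sin(x*z) - 3*y*z + exp(y)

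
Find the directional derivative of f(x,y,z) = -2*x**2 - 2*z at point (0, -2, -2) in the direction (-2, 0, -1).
2*sqrt(5)/5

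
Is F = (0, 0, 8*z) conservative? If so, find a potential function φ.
Yes, F is conservative. φ = 4*z**2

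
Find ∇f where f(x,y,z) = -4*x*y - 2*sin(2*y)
(-4*y, -4*x - 4*cos(2*y), 0)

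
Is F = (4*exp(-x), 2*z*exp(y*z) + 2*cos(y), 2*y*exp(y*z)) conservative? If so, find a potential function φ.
Yes, F is conservative. φ = 2*exp(y*z) + 2*sin(y) - 4*exp(-x)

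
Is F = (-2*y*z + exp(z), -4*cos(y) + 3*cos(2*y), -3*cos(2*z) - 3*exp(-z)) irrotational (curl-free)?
No, ∇×F = (0, -2*y + exp(z), 2*z)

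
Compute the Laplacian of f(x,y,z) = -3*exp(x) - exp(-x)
-3*exp(x) - exp(-x)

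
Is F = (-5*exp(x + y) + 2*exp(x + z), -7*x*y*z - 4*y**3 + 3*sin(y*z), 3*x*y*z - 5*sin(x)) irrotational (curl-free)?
No, ∇×F = (7*x*y + 3*x*z - 3*y*cos(y*z), -3*y*z + 2*exp(x + z) + 5*cos(x), -7*y*z + 5*exp(x + y))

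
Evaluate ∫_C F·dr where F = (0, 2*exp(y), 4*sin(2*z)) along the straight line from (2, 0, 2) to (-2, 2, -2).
-2 + 2*exp(2)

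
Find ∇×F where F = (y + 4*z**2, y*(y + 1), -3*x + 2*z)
(0, 8*z + 3, -1)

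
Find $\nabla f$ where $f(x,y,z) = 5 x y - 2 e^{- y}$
(5*y, 5*x + 2*exp(-y), 0)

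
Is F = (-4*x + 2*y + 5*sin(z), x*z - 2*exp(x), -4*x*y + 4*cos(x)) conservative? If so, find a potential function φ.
No, ∇×F = (-5*x, 4*y + 4*sin(x) + 5*cos(z), z - 2*exp(x) - 2) ≠ 0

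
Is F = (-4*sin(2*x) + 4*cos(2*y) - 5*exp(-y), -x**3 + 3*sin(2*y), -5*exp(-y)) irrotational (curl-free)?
No, ∇×F = (5*exp(-y), 0, -3*x**2 + 8*sin(2*y) - 5*exp(-y))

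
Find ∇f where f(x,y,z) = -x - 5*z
(-1, 0, -5)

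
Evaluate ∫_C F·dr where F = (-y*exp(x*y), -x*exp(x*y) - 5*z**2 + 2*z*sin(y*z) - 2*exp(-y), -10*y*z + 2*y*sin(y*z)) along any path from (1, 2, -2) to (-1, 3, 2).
-20 - 2*cos(6) + 2*cos(4) - 2*exp(-2) + exp(-3) + exp(2)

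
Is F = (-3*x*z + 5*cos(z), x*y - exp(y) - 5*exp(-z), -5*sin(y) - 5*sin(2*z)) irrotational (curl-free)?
No, ∇×F = (-5*cos(y) - 5*exp(-z), -3*x - 5*sin(z), y)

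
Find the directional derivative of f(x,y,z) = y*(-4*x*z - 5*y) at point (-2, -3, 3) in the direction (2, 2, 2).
22*sqrt(3)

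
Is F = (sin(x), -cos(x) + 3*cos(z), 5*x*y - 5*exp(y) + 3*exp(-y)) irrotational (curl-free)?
No, ∇×F = (5*x - 5*exp(y) + 3*sin(z) - 3*exp(-y), -5*y, sin(x))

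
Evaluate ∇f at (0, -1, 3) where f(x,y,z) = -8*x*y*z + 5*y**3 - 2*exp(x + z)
(24 - 2*exp(3), 15, -2*exp(3))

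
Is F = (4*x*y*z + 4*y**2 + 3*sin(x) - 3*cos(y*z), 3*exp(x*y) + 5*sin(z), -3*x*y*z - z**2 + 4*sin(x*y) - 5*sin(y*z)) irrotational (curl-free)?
No, ∇×F = (-3*x*z + 4*x*cos(x*y) - 5*z*cos(y*z) - 5*cos(z), y*(4*x + 3*z + 3*sin(y*z) - 4*cos(x*y)), -4*x*z + 3*y*exp(x*y) - 8*y - 3*z*sin(y*z))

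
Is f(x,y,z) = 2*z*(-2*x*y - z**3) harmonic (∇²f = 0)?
No, ∇²f = -24*z**2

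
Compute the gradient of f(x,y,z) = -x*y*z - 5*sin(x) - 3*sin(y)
(-y*z - 5*cos(x), -x*z - 3*cos(y), -x*y)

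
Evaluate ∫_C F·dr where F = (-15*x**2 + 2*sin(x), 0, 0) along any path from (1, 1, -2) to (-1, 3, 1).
10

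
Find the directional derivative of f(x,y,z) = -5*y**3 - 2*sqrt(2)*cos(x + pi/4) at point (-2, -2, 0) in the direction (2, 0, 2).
2*cos(pi/4 + 2)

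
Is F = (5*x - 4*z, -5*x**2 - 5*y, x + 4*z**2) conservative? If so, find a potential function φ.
No, ∇×F = (0, -5, -10*x) ≠ 0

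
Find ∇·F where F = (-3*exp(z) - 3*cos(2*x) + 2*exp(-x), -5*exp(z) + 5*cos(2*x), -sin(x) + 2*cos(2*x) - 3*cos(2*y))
6*sin(2*x) - 2*exp(-x)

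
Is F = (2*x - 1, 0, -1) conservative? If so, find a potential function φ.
Yes, F is conservative. φ = x**2 - x - z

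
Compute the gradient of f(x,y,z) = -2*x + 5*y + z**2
(-2, 5, 2*z)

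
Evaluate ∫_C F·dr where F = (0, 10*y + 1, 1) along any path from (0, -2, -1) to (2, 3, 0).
31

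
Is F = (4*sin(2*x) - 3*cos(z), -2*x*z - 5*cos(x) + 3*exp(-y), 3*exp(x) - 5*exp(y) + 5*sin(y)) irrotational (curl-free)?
No, ∇×F = (2*x - 5*exp(y) + 5*cos(y), -3*exp(x) + 3*sin(z), -2*z + 5*sin(x))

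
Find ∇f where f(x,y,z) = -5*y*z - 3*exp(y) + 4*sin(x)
(4*cos(x), -5*z - 3*exp(y), -5*y)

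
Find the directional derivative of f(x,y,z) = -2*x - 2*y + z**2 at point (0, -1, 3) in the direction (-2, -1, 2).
6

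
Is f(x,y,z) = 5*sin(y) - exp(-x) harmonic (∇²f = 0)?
No, ∇²f = -5*sin(y) - exp(-x)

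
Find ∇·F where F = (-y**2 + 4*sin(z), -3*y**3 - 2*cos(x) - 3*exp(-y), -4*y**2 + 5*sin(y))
-9*y**2 + 3*exp(-y)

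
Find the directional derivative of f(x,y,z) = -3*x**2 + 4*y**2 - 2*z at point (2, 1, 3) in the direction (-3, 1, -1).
46*sqrt(11)/11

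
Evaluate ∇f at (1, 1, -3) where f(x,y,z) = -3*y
(0, -3, 0)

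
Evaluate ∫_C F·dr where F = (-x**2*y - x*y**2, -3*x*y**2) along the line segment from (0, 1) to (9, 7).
-4617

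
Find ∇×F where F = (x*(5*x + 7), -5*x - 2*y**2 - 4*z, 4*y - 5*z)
(8, 0, -5)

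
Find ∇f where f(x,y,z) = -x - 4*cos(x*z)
(4*z*sin(x*z) - 1, 0, 4*x*sin(x*z))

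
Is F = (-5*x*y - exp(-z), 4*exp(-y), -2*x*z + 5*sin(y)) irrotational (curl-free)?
No, ∇×F = (5*cos(y), 2*z + exp(-z), 5*x)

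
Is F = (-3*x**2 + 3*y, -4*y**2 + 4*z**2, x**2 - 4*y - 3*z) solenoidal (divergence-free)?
No, ∇·F = -6*x - 8*y - 3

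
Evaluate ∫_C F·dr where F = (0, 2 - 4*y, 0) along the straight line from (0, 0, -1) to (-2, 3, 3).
-12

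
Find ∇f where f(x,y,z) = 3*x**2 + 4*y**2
(6*x, 8*y, 0)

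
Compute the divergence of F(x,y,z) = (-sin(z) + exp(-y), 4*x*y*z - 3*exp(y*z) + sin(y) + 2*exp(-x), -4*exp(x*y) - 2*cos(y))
4*x*z - 3*z*exp(y*z) + cos(y)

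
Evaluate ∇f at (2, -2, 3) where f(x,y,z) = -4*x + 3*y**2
(-4, -12, 0)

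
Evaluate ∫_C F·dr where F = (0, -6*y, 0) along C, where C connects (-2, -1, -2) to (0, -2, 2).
-9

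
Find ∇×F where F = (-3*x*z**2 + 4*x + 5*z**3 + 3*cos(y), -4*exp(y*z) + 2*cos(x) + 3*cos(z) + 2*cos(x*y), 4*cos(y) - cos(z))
(4*y*exp(y*z) - 4*sin(y) + 3*sin(z), 3*z*(-2*x + 5*z), -2*y*sin(x*y) - 2*sin(x) + 3*sin(y))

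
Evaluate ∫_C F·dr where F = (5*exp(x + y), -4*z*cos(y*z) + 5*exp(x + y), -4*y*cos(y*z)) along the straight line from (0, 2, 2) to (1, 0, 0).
-5*exp(2) + 4*sin(4) + 5*E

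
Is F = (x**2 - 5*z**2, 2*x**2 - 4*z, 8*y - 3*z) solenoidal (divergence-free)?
No, ∇·F = 2*x - 3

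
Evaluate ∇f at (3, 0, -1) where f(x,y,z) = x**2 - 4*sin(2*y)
(6, -8, 0)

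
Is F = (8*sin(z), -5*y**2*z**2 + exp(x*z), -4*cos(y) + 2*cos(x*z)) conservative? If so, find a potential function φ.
No, ∇×F = (-x*exp(x*z) + 10*y**2*z + 4*sin(y), 2*z*sin(x*z) + 8*cos(z), z*exp(x*z)) ≠ 0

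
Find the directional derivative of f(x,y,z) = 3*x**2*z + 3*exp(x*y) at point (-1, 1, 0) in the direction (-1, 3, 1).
3*sqrt(11)*(-4 + E)*exp(-1)/11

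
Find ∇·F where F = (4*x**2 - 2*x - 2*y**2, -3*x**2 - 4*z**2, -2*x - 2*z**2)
8*x - 4*z - 2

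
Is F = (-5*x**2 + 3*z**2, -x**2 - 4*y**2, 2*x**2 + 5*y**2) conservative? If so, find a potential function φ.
No, ∇×F = (10*y, -4*x + 6*z, -2*x) ≠ 0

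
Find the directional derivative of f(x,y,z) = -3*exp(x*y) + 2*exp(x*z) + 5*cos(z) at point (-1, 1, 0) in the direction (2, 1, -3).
3*sqrt(14)*(-1 + 2*E)*exp(-1)/14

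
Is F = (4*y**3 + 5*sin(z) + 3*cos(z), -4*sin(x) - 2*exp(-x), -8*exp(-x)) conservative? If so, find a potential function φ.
No, ∇×F = (0, -3*sin(z) + 5*cos(z) - 8*exp(-x), -12*y**2 - 4*cos(x) + 2*exp(-x)) ≠ 0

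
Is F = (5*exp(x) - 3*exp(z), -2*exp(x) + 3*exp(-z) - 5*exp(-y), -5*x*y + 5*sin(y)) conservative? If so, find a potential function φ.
No, ∇×F = (-5*x + 5*cos(y) + 3*exp(-z), 5*y - 3*exp(z), -2*exp(x)) ≠ 0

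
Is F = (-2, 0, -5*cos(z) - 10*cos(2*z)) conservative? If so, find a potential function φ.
Yes, F is conservative. φ = -2*x - 5*sin(z) - 5*sin(2*z)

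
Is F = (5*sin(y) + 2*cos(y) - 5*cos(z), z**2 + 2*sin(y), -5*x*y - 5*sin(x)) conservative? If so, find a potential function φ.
No, ∇×F = (-5*x - 2*z, 5*y + 5*sin(z) + 5*cos(x), 2*sin(y) - 5*cos(y)) ≠ 0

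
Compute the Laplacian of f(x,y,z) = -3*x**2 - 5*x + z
-6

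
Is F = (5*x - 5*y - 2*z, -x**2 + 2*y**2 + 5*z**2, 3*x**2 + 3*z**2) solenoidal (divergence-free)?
No, ∇·F = 4*y + 6*z + 5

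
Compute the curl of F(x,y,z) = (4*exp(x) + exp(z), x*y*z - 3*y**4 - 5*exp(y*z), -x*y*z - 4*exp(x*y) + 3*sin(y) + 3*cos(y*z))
(-x*y - x*z - 4*x*exp(x*y) + 5*y*exp(y*z) - 3*z*sin(y*z) + 3*cos(y), y*z + 4*y*exp(x*y) + exp(z), y*z)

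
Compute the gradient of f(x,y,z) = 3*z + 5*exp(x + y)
(5*exp(x + y), 5*exp(x + y), 3)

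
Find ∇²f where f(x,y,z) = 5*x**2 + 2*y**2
14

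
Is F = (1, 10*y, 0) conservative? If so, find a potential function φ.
Yes, F is conservative. φ = x + 5*y**2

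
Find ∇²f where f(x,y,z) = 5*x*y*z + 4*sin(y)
-4*sin(y)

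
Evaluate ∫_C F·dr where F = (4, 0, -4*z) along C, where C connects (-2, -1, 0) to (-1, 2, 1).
2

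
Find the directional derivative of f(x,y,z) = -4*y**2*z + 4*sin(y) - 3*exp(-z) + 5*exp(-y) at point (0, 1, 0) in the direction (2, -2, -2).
sqrt(3)*(-4*E*cos(1) + E + 5)*exp(-1)/3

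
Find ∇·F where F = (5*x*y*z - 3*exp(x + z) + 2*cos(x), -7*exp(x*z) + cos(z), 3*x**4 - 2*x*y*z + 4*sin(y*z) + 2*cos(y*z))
-2*x*y + 5*y*z - 2*y*sin(y*z) + 4*y*cos(y*z) - 3*exp(x + z) - 2*sin(x)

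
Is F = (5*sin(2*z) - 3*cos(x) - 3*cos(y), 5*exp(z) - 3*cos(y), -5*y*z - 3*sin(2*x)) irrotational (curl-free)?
No, ∇×F = (-5*z - 5*exp(z), 6*cos(2*x) + 10*cos(2*z), -3*sin(y))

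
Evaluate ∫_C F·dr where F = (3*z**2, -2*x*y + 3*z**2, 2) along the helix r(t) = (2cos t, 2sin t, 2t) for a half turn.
-24*pi**2 - 44*pi + 256/3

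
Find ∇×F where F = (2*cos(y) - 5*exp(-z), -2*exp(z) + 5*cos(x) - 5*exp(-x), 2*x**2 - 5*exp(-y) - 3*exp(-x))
(2*exp(z) + 5*exp(-y), -4*x + 5*exp(-z) - 3*exp(-x), -5*sin(x) + 2*sin(y) + 5*exp(-x))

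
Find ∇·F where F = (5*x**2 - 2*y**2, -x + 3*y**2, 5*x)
10*x + 6*y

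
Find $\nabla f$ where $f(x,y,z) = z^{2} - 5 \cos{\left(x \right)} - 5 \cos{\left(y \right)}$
(5*sin(x), 5*sin(y), 2*z)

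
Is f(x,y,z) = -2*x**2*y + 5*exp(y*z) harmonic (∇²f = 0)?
No, ∇²f = 5*y**2*exp(y*z) - 4*y + 5*z**2*exp(y*z)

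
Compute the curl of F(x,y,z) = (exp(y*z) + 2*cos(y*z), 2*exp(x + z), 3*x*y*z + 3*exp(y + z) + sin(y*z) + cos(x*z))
(3*x*z + z*cos(y*z) - 2*exp(x + z) + 3*exp(y + z), -3*y*z + y*exp(y*z) - 2*y*sin(y*z) + z*sin(x*z), -z*exp(y*z) + 2*z*sin(y*z) + 2*exp(x + z))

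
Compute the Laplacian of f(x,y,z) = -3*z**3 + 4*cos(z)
-18*z - 4*cos(z)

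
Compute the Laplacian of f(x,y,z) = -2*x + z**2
2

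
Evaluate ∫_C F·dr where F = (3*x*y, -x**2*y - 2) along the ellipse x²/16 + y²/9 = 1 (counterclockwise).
0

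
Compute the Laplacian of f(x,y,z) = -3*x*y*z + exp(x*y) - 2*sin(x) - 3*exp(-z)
x**2*exp(x*y) + y**2*exp(x*y) + 2*sin(x) - 3*exp(-z)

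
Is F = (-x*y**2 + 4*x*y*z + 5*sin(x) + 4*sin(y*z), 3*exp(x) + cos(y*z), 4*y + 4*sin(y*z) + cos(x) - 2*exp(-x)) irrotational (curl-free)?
No, ∇×F = (y*sin(y*z) + 4*z*cos(y*z) + 4, 4*x*y + 4*y*cos(y*z) + sin(x) - 2*exp(-x), 2*x*y - 4*x*z - 4*z*cos(y*z) + 3*exp(x))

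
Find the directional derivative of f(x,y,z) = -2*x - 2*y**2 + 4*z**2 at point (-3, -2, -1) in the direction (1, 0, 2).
-18*sqrt(5)/5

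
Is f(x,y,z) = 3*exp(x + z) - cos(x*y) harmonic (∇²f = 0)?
No, ∇²f = x**2*cos(x*y) + y**2*cos(x*y) + 6*exp(x + z)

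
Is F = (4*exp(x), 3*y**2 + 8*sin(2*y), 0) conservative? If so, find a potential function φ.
Yes, F is conservative. φ = y**3 + 4*exp(x) - 4*cos(2*y)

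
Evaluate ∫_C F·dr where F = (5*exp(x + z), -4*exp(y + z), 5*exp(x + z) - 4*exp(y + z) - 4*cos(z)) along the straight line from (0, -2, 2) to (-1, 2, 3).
-4*exp(5) - 4*sin(3) + 4*sin(2) + 4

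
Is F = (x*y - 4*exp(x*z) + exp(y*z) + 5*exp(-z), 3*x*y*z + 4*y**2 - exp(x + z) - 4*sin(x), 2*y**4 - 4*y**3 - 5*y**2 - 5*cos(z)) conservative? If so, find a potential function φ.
No, ∇×F = (-3*x*y + 8*y**3 - 12*y**2 - 10*y + exp(x + z), -4*x*exp(x*z) + y*exp(y*z) - 5*exp(-z), -x + 3*y*z - z*exp(y*z) - exp(x + z) - 4*cos(x)) ≠ 0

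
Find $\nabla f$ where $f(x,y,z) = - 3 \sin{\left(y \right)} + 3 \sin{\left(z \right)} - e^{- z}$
(0, -3*cos(y), 3*cos(z) + exp(-z))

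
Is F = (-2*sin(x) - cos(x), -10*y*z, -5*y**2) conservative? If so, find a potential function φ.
Yes, F is conservative. φ = -5*y**2*z - sin(x) + 2*cos(x)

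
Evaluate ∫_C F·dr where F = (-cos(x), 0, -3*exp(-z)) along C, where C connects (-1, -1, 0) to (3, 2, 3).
-3 - sin(1) - sin(3) + 3*exp(-3)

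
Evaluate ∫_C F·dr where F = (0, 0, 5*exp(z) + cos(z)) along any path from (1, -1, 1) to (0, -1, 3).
-5*E - sin(1) + sin(3) + 5*exp(3)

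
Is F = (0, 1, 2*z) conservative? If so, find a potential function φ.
Yes, F is conservative. φ = y + z**2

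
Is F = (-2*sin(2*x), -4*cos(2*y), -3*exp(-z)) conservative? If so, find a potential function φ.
Yes, F is conservative. φ = -2*sin(2*y) + cos(2*x) + 3*exp(-z)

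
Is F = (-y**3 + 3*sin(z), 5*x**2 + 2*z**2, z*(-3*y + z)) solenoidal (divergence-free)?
No, ∇·F = -3*y + 2*z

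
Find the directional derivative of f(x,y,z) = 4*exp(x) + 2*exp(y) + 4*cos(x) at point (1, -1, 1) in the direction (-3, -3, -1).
6*sqrt(19)*(-2*E*(E - sin(1)) - 1)*exp(-1)/19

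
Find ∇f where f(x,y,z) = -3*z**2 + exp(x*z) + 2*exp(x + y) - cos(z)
(z*exp(x*z) + 2*exp(x + y), 2*exp(x + y), x*exp(x*z) - 6*z + sin(z))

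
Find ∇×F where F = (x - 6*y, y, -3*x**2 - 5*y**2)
(-10*y, 6*x, 6)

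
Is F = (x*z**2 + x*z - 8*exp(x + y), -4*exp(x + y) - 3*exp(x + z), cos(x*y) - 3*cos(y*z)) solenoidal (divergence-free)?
No, ∇·F = 3*y*sin(y*z) + z**2 + z - 12*exp(x + y)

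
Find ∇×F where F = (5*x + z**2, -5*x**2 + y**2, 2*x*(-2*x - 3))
(0, 8*x + 2*z + 6, -10*x)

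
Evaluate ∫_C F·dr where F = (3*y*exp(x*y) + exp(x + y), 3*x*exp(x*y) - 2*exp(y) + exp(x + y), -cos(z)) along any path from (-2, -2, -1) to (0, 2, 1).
-3*exp(4) - exp(2) - 2*sin(1) - exp(-4) + 2*exp(-2) + 3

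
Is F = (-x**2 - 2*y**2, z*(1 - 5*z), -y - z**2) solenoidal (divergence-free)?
No, ∇·F = -2*x - 2*z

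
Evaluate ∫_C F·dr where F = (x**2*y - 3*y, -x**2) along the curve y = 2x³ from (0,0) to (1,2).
-71/30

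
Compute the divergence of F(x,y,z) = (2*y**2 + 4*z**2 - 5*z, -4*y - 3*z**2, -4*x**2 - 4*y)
-4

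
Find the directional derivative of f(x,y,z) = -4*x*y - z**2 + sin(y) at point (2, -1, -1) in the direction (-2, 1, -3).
sqrt(14)*(-22 + cos(1))/14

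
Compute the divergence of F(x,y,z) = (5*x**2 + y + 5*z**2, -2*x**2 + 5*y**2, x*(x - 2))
10*x + 10*y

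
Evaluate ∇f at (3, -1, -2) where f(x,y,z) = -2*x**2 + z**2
(-12, 0, -4)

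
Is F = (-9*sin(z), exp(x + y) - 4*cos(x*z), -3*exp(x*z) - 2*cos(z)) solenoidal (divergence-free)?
No, ∇·F = -3*x*exp(x*z) + exp(x + y) + 2*sin(z)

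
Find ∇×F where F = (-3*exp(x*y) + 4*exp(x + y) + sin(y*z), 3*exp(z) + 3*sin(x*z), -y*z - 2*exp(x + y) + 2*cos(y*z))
(-3*x*cos(x*z) - 2*z*sin(y*z) - z - 3*exp(z) - 2*exp(x + y), y*cos(y*z) + 2*exp(x + y), 3*x*exp(x*y) + 3*z*cos(x*z) - z*cos(y*z) - 4*exp(x + y))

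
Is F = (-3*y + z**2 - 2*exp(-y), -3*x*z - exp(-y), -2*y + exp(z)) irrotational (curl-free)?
No, ∇×F = (3*x - 2, 2*z, -3*z + 3 - 2*exp(-y))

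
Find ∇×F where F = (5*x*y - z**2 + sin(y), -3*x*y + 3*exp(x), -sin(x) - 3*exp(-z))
(0, -2*z + cos(x), -5*x - 3*y + 3*exp(x) - cos(y))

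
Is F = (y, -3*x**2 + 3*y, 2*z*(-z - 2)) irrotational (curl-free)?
No, ∇×F = (0, 0, -6*x - 1)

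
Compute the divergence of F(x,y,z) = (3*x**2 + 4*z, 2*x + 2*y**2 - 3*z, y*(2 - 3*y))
6*x + 4*y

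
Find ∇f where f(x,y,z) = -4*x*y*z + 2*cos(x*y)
(-2*y*(2*z + sin(x*y)), -2*x*(2*z + sin(x*y)), -4*x*y)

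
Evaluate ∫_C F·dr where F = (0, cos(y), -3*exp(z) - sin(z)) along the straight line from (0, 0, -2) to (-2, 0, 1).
-3*E + 3*exp(-2) - cos(2) + cos(1)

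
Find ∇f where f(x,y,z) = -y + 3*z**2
(0, -1, 6*z)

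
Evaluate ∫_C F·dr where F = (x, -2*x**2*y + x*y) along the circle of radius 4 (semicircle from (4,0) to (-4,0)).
128/3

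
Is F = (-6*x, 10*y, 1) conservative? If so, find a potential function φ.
Yes, F is conservative. φ = -3*x**2 + 5*y**2 + z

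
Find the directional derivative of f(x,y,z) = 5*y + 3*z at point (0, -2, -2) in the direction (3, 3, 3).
8*sqrt(3)/3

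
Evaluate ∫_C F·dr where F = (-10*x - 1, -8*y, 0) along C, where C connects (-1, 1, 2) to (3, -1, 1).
-44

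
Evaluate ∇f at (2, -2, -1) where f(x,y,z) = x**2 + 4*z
(4, 0, 4)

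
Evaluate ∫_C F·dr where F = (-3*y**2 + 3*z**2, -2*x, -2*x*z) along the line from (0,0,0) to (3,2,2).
-14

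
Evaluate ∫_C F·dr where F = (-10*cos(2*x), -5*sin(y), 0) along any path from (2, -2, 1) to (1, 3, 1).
5*cos(3) + 5*sin(4) - 5*sqrt(2)*sin(pi/4 + 2)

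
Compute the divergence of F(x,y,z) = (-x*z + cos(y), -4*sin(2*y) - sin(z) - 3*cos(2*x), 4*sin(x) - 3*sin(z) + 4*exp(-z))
-z - 8*cos(2*y) - 3*cos(z) - 4*exp(-z)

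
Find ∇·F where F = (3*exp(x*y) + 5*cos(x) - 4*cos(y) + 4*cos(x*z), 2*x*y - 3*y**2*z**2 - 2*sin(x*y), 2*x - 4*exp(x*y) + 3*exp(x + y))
-2*x*cos(x*y) + 2*x - 6*y*z**2 + 3*y*exp(x*y) - 4*z*sin(x*z) - 5*sin(x)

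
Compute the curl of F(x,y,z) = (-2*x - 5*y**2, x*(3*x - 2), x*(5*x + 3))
(0, -10*x - 3, 6*x + 10*y - 2)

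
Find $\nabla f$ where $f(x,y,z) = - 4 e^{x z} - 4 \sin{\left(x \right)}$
(-4*z*exp(x*z) - 4*cos(x), 0, -4*x*exp(x*z))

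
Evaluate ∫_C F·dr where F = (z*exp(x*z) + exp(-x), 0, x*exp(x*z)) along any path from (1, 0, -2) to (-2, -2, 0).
(-exp(4) - 1 + E + exp(2))*exp(-2)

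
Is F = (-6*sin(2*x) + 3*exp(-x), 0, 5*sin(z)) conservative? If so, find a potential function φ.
Yes, F is conservative. φ = 3*cos(2*x) - 5*cos(z) - 3*exp(-x)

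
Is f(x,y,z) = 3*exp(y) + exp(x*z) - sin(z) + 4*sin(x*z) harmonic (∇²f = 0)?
No, ∇²f = x**2*exp(x*z) - 4*x**2*sin(x*z) + z**2*(exp(x*z) - 4*sin(x*z)) + 3*exp(y) + sin(z)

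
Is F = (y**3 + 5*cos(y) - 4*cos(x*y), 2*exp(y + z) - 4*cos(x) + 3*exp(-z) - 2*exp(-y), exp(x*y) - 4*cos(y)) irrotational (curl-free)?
No, ∇×F = (x*exp(x*y) - 2*exp(y + z) + 4*sin(y) + 3*exp(-z), -y*exp(x*y), -4*x*sin(x*y) - 3*y**2 + 4*sin(x) + 5*sin(y))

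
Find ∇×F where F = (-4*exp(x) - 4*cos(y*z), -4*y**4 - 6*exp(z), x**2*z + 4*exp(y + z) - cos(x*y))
(x*sin(x*y) + 6*exp(z) + 4*exp(y + z), -2*x*z - y*sin(x*y) + 4*y*sin(y*z), -4*z*sin(y*z))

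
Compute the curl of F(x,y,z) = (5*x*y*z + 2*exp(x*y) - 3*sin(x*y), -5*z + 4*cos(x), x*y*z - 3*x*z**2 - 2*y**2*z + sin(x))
(x*z - 4*y*z + 5, 5*x*y - y*z + 3*z**2 - cos(x), -5*x*z - 2*x*exp(x*y) + 3*x*cos(x*y) - 4*sin(x))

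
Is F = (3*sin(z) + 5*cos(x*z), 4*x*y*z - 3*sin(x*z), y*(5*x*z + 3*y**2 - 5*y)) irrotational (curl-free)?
No, ∇×F = (-4*x*y + 5*x*z + 3*x*cos(x*z) + 9*y**2 - 10*y, -5*x*sin(x*z) - 5*y*z + 3*cos(z), z*(4*y - 3*cos(x*z)))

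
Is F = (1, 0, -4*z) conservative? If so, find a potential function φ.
Yes, F is conservative. φ = x - 2*z**2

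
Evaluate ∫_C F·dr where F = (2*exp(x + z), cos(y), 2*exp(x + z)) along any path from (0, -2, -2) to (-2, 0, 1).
-2*exp(-2) + 2*exp(-1) + sin(2)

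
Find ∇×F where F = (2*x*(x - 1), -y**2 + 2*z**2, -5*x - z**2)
(-4*z, 5, 0)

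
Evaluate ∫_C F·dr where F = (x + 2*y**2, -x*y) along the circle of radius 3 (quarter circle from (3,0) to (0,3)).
-99/2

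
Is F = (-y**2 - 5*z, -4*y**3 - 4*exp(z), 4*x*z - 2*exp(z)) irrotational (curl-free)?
No, ∇×F = (4*exp(z), -4*z - 5, 2*y)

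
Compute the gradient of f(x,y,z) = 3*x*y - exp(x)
(3*y - exp(x), 3*x, 0)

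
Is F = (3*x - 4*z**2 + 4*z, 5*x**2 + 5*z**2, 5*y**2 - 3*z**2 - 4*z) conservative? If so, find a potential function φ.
No, ∇×F = (10*y - 10*z, 4 - 8*z, 10*x) ≠ 0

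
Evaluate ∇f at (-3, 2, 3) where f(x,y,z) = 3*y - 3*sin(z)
(0, 3, -3*cos(3))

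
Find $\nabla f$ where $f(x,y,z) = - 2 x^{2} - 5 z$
(-4*x, 0, -5)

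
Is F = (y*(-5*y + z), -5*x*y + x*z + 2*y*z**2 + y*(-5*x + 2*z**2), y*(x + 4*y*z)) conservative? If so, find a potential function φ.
Yes, F is conservative. φ = y*(-5*x*y + x*z + 2*y*z**2)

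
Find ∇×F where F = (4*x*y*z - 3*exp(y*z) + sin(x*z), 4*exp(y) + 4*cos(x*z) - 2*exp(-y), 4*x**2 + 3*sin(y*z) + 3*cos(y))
(4*x*sin(x*z) + 3*z*cos(y*z) - 3*sin(y), 4*x*y + x*cos(x*z) - 8*x - 3*y*exp(y*z), z*(-4*x + 3*exp(y*z) - 4*sin(x*z)))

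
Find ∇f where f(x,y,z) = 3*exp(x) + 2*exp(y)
(3*exp(x), 2*exp(y), 0)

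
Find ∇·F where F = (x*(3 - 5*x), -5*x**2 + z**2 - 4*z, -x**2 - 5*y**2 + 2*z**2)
-10*x + 4*z + 3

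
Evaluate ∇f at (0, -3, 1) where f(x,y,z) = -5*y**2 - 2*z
(0, 30, -2)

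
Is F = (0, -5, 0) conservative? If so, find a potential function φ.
Yes, F is conservative. φ = -5*y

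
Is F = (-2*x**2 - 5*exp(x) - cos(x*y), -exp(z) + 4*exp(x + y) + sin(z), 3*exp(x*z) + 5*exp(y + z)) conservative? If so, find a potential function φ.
No, ∇×F = (exp(z) + 5*exp(y + z) - cos(z), -3*z*exp(x*z), -x*sin(x*y) + 4*exp(x + y)) ≠ 0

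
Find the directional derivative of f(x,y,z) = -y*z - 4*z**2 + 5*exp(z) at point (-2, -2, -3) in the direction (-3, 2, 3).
3*sqrt(22)*(5 + 28*exp(3))*exp(-3)/22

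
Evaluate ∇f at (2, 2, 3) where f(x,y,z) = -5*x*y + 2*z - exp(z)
(-10, -10, 2 - exp(3))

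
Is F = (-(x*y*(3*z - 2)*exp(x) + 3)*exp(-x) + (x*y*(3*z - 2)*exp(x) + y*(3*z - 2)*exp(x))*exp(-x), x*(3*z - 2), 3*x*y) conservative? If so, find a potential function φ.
Yes, F is conservative. φ = (x*y*(3*z - 2)*exp(x) + 3)*exp(-x)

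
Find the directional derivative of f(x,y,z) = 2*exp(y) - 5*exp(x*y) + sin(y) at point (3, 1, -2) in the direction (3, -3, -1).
3*sqrt(19)*(-2*E - cos(1) + 10*exp(3))/19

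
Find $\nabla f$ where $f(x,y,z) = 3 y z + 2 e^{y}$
(0, 3*z + 2*exp(y), 3*y)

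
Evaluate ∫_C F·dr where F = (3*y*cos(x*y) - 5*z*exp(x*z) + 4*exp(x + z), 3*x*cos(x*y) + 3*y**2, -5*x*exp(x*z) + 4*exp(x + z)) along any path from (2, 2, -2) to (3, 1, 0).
-16 + 5*exp(-4) + 3*sin(3) - 3*sin(4) + 4*exp(3)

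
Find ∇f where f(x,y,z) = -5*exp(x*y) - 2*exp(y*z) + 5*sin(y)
(-5*y*exp(x*y), -5*x*exp(x*y) - 2*z*exp(y*z) + 5*cos(y), -2*y*exp(y*z))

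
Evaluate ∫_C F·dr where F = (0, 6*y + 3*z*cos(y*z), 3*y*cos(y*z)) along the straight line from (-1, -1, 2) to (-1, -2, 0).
3*sin(2) + 9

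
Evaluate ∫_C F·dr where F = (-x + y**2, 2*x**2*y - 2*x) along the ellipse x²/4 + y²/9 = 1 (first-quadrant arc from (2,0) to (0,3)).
8 - 3*pi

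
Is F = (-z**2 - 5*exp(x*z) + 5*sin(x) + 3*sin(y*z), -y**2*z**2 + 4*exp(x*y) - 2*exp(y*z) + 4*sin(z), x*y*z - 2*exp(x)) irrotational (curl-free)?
No, ∇×F = (x*z + 2*y**2*z + 2*y*exp(y*z) - 4*cos(z), -5*x*exp(x*z) - y*z + 3*y*cos(y*z) - 2*z + 2*exp(x), 4*y*exp(x*y) - 3*z*cos(y*z))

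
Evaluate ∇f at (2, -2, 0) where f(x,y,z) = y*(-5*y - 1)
(0, 19, 0)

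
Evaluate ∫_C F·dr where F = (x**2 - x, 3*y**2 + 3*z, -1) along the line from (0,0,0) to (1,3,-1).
70/3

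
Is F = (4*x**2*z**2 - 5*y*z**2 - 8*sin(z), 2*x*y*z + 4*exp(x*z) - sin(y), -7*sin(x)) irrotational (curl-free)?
No, ∇×F = (2*x*(-y - 2*exp(x*z)), 8*x**2*z - 10*y*z + 7*cos(x) - 8*cos(z), z*(2*y + 5*z + 4*exp(x*z)))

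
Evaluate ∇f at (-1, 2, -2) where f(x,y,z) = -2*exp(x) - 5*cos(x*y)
(-10*sin(2) - 2*exp(-1), 5*sin(2), 0)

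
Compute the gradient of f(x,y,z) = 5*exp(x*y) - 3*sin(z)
(5*y*exp(x*y), 5*x*exp(x*y), -3*cos(z))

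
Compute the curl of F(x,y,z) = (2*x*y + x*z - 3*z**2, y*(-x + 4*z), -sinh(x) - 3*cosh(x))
(-4*y, x - 6*z + 3*sinh(x) + cosh(x), -2*x - y)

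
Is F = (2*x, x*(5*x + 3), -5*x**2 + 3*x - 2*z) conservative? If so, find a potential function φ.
No, ∇×F = (0, 10*x - 3, 10*x + 3) ≠ 0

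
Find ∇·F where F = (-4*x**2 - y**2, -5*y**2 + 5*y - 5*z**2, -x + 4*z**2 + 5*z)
-8*x - 10*y + 8*z + 10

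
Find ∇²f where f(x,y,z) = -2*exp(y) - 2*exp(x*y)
-2*x**2*exp(x*y) - 2*y**2*exp(x*y) - 2*exp(y)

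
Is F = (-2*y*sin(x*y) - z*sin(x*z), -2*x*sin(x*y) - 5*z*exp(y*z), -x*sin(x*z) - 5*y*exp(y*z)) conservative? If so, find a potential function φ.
Yes, F is conservative. φ = -5*exp(y*z) + 2*cos(x*y) + cos(x*z)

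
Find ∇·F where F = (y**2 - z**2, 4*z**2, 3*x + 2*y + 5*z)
5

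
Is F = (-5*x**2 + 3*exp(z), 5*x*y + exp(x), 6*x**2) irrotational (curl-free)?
No, ∇×F = (0, -12*x + 3*exp(z), 5*y + exp(x))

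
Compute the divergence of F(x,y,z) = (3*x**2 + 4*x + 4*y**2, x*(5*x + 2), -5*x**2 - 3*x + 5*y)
6*x + 4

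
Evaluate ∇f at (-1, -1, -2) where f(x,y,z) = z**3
(0, 0, 12)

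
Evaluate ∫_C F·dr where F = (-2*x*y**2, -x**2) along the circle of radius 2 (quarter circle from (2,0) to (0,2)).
8/3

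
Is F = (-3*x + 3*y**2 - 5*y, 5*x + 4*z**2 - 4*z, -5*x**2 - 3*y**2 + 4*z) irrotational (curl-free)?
No, ∇×F = (-6*y - 8*z + 4, 10*x, 10 - 6*y)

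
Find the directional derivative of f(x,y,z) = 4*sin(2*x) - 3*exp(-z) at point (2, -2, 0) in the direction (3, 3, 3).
sqrt(3)*(8*cos(4) + 3)/3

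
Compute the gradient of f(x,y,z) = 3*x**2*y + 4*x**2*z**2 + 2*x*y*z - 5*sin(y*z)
(6*x*y + 8*x*z**2 + 2*y*z, 3*x**2 + 2*x*z - 5*z*cos(y*z), 8*x**2*z + 2*x*y - 5*y*cos(y*z))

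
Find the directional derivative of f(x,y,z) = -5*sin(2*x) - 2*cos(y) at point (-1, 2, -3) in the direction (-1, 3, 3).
2*sqrt(19)*(5*cos(2) + 3*sin(2))/19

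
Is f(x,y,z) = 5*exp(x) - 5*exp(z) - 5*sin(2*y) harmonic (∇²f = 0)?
No, ∇²f = 5*exp(x) - 5*exp(z) + 20*sin(2*y)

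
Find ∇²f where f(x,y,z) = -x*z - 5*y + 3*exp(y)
3*exp(y)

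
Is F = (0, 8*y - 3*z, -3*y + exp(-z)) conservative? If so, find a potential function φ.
Yes, F is conservative. φ = 4*y**2 - 3*y*z - exp(-z)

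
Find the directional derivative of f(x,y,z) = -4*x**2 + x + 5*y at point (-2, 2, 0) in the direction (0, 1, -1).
5*sqrt(2)/2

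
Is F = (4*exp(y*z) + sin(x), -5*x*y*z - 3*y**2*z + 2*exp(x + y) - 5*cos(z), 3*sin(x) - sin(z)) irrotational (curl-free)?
No, ∇×F = (5*x*y + 3*y**2 - 5*sin(z), 4*y*exp(y*z) - 3*cos(x), -5*y*z - 4*z*exp(y*z) + 2*exp(x + y))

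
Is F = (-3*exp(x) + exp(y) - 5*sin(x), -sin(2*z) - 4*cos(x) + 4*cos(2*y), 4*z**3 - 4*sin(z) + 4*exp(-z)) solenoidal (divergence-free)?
No, ∇·F = 12*z**2 - 3*exp(x) - 8*sin(2*y) - 5*cos(x) - 4*cos(z) - 4*exp(-z)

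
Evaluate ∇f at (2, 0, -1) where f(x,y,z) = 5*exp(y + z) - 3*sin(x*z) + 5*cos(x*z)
(-5*sin(2) + 3*cos(2), 5*exp(-1), 5*exp(-1) - 6*cos(2) + 10*sin(2))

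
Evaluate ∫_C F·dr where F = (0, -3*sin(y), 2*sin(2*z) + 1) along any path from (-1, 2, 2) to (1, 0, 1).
cos(4) - 4*cos(2) + 2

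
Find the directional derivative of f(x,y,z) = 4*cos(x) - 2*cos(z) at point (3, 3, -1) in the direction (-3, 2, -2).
4*sqrt(17)*(3*sin(3) + sin(1))/17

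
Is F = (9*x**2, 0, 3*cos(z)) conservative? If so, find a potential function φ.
Yes, F is conservative. φ = 3*x**3 + 3*sin(z)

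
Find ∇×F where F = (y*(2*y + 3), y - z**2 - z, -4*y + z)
(2*z - 3, 0, -4*y - 3)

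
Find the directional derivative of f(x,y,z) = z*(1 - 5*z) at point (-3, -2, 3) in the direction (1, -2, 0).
0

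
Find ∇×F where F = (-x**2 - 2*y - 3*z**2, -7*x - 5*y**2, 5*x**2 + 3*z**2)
(0, -10*x - 6*z, -5)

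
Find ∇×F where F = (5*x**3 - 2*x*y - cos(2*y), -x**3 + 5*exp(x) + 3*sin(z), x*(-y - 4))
(-x - 3*cos(z), y + 4, -3*x**2 + 2*x + 5*exp(x) - 2*sin(2*y))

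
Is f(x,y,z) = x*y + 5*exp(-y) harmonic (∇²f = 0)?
No, ∇²f = 5*exp(-y)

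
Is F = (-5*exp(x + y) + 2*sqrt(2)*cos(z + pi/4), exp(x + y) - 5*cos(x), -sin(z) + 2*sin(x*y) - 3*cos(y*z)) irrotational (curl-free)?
No, ∇×F = (2*x*cos(x*y) + 3*z*sin(y*z), -2*y*cos(x*y) - 2*sqrt(2)*sin(z + pi/4), 6*exp(x + y) + 5*sin(x))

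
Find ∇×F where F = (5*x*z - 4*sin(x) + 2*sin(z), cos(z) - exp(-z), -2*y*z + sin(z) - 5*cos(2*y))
(-2*z + 10*sin(2*y) + sin(z) - exp(-z), 5*x + 2*cos(z), 0)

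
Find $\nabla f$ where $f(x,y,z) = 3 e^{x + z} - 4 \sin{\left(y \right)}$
(3*exp(x + z), -4*cos(y), 3*exp(x + z))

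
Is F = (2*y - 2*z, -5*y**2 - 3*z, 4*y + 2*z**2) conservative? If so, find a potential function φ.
No, ∇×F = (7, -2, -2) ≠ 0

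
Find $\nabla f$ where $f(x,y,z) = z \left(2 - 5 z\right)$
(0, 0, 2 - 10*z)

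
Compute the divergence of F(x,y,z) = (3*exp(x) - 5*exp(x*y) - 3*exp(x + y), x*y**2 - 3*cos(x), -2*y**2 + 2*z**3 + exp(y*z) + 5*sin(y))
2*x*y - 5*y*exp(x*y) + y*exp(y*z) + 6*z**2 + 3*exp(x) - 3*exp(x + y)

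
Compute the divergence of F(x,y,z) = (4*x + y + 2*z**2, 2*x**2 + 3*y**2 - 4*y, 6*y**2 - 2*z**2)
6*y - 4*z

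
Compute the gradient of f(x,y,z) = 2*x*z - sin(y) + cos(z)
(2*z, -cos(y), 2*x - sin(z))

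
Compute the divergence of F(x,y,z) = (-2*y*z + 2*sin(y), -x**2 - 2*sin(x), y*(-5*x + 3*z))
3*y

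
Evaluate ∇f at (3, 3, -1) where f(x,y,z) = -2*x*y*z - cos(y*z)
(6, sin(3) + 6, -18 - 3*sin(3))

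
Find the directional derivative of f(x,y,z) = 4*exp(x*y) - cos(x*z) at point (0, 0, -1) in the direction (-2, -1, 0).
0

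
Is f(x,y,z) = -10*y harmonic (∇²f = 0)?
Yes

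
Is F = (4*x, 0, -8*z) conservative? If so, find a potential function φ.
Yes, F is conservative. φ = 2*x**2 - 4*z**2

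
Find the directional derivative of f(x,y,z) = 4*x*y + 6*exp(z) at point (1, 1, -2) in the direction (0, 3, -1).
3*sqrt(10)*(-1 + 2*exp(2))*exp(-2)/5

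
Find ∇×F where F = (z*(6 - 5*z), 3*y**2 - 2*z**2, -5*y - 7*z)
(4*z - 5, 6 - 10*z, 0)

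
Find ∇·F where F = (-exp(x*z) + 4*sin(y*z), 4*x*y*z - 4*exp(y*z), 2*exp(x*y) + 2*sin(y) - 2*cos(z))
4*x*z - z*exp(x*z) - 4*z*exp(y*z) + 2*sin(z)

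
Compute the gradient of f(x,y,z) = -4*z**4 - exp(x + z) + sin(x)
(-exp(x + z) + cos(x), 0, -16*z**3 - exp(x + z))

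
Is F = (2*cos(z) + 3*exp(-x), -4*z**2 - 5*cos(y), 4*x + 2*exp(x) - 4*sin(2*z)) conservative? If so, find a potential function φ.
No, ∇×F = (8*z, -2*exp(x) - 2*sin(z) - 4, 0) ≠ 0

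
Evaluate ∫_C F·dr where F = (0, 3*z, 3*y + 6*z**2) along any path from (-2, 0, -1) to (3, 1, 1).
7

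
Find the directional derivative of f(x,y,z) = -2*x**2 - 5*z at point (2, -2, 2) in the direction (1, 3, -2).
sqrt(14)/7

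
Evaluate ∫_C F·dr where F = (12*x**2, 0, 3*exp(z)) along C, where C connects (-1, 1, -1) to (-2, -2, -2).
-28 - 3*exp(-1) + 3*exp(-2)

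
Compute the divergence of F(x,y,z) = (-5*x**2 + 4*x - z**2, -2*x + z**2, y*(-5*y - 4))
4 - 10*x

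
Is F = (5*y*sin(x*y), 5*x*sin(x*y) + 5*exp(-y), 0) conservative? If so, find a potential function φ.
Yes, F is conservative. φ = -5*cos(x*y) - 5*exp(-y)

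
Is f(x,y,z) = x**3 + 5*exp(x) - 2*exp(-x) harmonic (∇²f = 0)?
No, ∇²f = 6*x + 5*exp(x) - 2*exp(-x)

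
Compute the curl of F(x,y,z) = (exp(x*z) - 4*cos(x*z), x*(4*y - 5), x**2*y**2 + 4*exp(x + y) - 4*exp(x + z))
(2*x**2*y + 4*exp(x + y), -2*x*y**2 + x*exp(x*z) + 4*x*sin(x*z) - 4*exp(x + y) + 4*exp(x + z), 4*y - 5)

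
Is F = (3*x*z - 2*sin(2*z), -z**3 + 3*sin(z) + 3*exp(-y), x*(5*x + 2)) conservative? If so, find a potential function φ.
No, ∇×F = (3*z**2 - 3*cos(z), -7*x + 8*sin(z)**2 - 6, 0) ≠ 0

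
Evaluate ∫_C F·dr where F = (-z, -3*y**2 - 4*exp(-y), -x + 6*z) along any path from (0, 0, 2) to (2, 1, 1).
-16 + 4*exp(-1)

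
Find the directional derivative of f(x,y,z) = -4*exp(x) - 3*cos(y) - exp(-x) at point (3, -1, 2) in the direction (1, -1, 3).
sqrt(11)*(-4*exp(6) + 1 + 3*exp(3)*sin(1))*exp(-3)/11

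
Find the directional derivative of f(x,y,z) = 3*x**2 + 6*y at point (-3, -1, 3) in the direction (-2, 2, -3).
48*sqrt(17)/17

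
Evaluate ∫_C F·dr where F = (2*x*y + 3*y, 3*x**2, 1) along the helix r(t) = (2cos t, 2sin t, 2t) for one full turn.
-8*pi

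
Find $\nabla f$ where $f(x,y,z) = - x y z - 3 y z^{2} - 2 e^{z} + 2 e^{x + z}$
(-y*z + 2*exp(x + z), z*(-x - 3*z), -x*y - 6*y*z - 2*exp(z) + 2*exp(x + z))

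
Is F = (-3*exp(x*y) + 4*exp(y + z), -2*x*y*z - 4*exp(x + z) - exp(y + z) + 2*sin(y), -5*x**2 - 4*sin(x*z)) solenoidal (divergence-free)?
No, ∇·F = -2*x*z - 4*x*cos(x*z) - 3*y*exp(x*y) - exp(y + z) + 2*cos(y)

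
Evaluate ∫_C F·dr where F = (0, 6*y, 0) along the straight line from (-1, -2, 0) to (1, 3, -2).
15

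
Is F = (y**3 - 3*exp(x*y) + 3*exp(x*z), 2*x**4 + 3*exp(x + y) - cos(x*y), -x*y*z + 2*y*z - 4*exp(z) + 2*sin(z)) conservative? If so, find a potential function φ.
No, ∇×F = (z*(2 - x), 3*x*exp(x*z) + y*z, 8*x**3 + 3*x*exp(x*y) - 3*y**2 + y*sin(x*y) + 3*exp(x + y)) ≠ 0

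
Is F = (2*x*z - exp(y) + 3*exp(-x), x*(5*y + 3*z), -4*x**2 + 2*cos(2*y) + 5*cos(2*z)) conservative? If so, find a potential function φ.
No, ∇×F = (-3*x - 4*sin(2*y), 10*x, 5*y + 3*z + exp(y)) ≠ 0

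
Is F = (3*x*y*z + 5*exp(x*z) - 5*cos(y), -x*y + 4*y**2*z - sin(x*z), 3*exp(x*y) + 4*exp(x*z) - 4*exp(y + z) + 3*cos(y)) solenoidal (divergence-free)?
No, ∇·F = 4*x*exp(x*z) - x + 11*y*z + 5*z*exp(x*z) - 4*exp(y + z)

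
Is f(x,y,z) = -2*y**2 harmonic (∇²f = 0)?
No, ∇²f = -4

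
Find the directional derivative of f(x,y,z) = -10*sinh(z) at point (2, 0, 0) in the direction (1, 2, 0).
0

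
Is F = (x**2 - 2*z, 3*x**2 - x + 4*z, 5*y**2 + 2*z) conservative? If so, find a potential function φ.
No, ∇×F = (10*y - 4, -2, 6*x - 1) ≠ 0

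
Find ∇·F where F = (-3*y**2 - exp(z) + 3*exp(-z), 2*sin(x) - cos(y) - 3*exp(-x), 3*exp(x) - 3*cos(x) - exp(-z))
sin(y) + exp(-z)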